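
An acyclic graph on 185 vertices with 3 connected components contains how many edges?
182 (Each of the 3 component trees on V_i vertices has V_i - 1 edges; summing gives V - C = 185 - 3 = 182)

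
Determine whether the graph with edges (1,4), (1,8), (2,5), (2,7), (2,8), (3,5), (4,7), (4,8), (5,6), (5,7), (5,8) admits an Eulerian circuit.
No (6 vertices have odd degree: {2, 3, 4, 5, 6, 7}; Eulerian circuit requires 0)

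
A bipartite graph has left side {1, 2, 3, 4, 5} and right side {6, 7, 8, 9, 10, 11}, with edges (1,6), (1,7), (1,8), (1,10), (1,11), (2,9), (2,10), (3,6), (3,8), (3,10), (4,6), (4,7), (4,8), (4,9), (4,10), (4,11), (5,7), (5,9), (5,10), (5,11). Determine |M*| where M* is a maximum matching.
5 (matching: (1,11), (2,10), (3,8), (4,9), (5,7); upper bound min(|L|,|R|) = min(5,6) = 5)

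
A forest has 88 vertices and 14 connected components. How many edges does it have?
74 (Each of the 14 component trees on V_i vertices has V_i - 1 edges; summing gives V - C = 88 - 14 = 74)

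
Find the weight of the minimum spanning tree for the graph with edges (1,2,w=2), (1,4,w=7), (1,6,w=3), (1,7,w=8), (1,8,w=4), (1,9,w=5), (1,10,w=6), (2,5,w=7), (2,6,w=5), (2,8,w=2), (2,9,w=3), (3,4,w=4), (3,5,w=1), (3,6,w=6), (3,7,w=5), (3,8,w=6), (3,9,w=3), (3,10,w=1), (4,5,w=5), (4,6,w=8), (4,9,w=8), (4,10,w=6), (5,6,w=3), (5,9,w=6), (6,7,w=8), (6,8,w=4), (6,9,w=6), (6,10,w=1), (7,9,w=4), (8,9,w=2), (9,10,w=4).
20 (MST edges: (1,2,w=2), (1,6,w=3), (2,8,w=2), (3,4,w=4), (3,5,w=1), (3,10,w=1), (6,10,w=1), (7,9,w=4), (8,9,w=2); sum of weights 2 + 3 + 2 + 4 + 1 + 1 + 1 + 4 + 2 = 20)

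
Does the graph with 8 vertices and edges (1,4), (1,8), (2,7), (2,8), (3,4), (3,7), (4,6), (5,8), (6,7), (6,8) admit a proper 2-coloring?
Yes. Partition: {1, 2, 3, 5, 6}, {4, 7, 8}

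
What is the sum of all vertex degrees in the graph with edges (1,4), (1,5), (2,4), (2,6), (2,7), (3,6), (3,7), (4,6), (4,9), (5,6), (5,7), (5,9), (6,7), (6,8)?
28 (handshake: sum of degrees = 2|E| = 2 x 14 = 28)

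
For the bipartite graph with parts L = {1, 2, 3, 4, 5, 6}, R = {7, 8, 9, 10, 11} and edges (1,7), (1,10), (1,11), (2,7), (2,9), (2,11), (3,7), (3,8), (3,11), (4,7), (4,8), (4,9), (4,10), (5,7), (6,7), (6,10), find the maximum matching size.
5 (matching: (1,11), (2,9), (3,8), (4,10), (5,7); upper bound min(|L|,|R|) = min(6,5) = 5)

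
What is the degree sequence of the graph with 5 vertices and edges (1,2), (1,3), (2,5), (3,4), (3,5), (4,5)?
[3, 3, 2, 2, 2] (degrees: deg(1)=2, deg(2)=2, deg(3)=3, deg(4)=2, deg(5)=3)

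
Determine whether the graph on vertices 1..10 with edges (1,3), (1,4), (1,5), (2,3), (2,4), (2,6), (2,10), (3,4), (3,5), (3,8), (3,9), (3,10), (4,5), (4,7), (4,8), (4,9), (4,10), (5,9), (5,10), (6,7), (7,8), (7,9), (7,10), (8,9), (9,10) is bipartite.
No (odd cycle of length 3: 5 -> 1 -> 4 -> 5)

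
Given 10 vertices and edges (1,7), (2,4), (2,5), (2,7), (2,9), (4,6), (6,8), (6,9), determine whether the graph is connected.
No, it has 3 components: {1, 2, 4, 5, 6, 7, 8, 9}, {3}, {10}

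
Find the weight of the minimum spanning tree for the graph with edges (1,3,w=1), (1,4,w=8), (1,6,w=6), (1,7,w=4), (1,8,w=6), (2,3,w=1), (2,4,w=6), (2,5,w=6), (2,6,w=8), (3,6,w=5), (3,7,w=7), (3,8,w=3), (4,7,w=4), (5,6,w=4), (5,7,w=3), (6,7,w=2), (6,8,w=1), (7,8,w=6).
15 (MST edges: (1,3,w=1), (2,3,w=1), (3,8,w=3), (4,7,w=4), (5,7,w=3), (6,7,w=2), (6,8,w=1); sum of weights 1 + 1 + 3 + 4 + 3 + 2 + 1 = 15)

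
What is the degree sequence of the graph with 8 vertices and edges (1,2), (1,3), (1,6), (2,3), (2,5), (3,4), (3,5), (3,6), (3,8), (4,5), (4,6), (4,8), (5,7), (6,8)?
[6, 4, 4, 4, 3, 3, 3, 1] (degrees: deg(1)=3, deg(2)=3, deg(3)=6, deg(4)=4, deg(5)=4, deg(6)=4, deg(7)=1, deg(8)=3)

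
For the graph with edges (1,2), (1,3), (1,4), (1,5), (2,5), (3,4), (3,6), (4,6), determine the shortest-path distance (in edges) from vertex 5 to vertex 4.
2 (path: 5 -> 1 -> 4, 2 edges)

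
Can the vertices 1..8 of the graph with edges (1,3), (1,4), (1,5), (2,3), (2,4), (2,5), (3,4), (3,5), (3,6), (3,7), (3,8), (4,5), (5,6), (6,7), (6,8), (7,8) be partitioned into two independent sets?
No (odd cycle of length 3: 5 -> 1 -> 3 -> 5)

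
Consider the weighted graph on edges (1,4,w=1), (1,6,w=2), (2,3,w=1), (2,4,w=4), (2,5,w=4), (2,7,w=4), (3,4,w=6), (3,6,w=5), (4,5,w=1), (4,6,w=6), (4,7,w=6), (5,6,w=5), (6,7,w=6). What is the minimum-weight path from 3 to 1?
6 (path: 3 -> 2 -> 4 -> 1; weights 1 + 4 + 1 = 6)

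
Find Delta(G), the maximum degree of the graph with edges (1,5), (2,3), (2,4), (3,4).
2 (attained at vertices 2, 3, 4)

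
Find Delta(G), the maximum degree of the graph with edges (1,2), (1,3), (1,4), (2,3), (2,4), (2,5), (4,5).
4 (attained at vertex 2)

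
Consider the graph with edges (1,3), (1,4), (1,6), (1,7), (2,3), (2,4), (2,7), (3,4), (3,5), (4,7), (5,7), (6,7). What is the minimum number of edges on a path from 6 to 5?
2 (path: 6 -> 7 -> 5, 2 edges)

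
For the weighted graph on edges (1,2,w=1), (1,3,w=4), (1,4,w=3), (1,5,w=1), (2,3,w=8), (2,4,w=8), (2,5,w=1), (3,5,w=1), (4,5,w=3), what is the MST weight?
6 (MST edges: (1,2,w=1), (1,4,w=3), (1,5,w=1), (3,5,w=1); sum of weights 1 + 3 + 1 + 1 = 6)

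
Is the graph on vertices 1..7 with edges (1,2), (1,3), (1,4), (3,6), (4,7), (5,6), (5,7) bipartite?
Yes. Partition: {1, 6, 7}, {2, 3, 4, 5}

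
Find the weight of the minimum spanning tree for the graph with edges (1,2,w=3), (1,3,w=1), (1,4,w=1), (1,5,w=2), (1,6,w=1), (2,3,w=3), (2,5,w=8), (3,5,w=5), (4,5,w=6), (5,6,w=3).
8 (MST edges: (1,2,w=3), (1,3,w=1), (1,4,w=1), (1,5,w=2), (1,6,w=1); sum of weights 3 + 1 + 1 + 2 + 1 = 8)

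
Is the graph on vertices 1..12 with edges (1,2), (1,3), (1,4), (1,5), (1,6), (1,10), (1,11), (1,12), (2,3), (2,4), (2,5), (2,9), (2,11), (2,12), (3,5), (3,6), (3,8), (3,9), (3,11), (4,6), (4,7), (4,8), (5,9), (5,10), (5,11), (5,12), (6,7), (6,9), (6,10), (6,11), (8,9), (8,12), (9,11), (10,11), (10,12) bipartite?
No (odd cycle of length 3: 4 -> 1 -> 6 -> 4)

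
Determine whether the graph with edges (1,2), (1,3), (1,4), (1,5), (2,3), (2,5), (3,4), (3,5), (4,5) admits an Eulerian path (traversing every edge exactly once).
Yes (the graph is connected and exactly 2 vertices have odd degree: {2, 4}; any Eulerian path must start and end at those)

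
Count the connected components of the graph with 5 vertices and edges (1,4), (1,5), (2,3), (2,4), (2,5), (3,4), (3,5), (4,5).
1 (components: {1, 2, 3, 4, 5})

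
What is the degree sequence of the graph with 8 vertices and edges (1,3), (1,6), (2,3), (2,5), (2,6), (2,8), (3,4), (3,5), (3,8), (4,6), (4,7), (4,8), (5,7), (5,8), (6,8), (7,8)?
[6, 5, 4, 4, 4, 4, 3, 2] (degrees: deg(1)=2, deg(2)=4, deg(3)=5, deg(4)=4, deg(5)=4, deg(6)=4, deg(7)=3, deg(8)=6)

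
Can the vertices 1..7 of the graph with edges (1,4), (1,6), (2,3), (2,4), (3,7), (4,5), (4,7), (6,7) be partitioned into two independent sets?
Yes. Partition: {1, 2, 5, 7}, {3, 4, 6}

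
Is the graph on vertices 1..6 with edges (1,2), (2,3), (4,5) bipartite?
Yes. Partition: {1, 3, 4, 6}, {2, 5}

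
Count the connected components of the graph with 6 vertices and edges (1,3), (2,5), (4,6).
3 (components: {1, 3}, {2, 5}, {4, 6})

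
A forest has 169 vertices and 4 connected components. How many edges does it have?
165 (Each of the 4 component trees on V_i vertices has V_i - 1 edges; summing gives V - C = 169 - 4 = 165)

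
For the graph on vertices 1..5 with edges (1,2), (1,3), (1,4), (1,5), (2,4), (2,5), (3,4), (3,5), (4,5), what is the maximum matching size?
2 (matching: (2,4), (3,5); upper bound floor(n/2) = floor(5/2) = 2)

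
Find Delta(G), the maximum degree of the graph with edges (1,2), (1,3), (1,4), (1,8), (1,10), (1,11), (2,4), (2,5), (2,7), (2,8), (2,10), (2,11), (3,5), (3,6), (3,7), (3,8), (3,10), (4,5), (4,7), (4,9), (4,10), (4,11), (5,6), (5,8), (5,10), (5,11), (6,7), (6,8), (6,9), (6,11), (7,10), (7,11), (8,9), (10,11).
7 (attained at vertices 2, 4, 5, 10, 11)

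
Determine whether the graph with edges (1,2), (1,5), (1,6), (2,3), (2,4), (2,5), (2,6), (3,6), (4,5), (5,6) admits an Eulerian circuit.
No (2 vertices have odd degree: {1, 2}; Eulerian circuit requires 0)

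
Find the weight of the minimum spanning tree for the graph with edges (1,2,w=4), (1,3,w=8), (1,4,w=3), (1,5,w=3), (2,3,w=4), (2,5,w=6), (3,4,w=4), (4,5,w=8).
14 (MST edges: (1,2,w=4), (1,4,w=3), (1,5,w=3), (2,3,w=4); sum of weights 4 + 3 + 3 + 4 = 14)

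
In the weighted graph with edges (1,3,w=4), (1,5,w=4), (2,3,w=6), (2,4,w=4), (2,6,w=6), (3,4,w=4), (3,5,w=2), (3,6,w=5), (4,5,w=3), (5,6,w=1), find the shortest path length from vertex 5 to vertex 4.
3 (path: 5 -> 4; weights 3 = 3)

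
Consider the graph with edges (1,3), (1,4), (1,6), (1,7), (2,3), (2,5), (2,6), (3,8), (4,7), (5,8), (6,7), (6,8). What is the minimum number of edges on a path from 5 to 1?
3 (path: 5 -> 8 -> 6 -> 1, 3 edges)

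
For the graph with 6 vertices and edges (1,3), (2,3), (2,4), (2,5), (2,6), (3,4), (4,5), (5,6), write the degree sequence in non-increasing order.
[4, 3, 3, 3, 2, 1] (degrees: deg(1)=1, deg(2)=4, deg(3)=3, deg(4)=3, deg(5)=3, deg(6)=2)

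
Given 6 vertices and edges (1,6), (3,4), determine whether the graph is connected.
No, it has 4 components: {1, 6}, {2}, {3, 4}, {5}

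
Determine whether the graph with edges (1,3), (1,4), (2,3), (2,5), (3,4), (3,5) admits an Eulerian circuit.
Yes (the graph is connected and all 5 vertices have even degree)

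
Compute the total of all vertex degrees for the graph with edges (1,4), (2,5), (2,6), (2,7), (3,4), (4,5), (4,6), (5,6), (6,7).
18 (handshake: sum of degrees = 2|E| = 2 x 9 = 18)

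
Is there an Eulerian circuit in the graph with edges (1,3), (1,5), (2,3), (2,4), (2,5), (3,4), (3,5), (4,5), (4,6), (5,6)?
No (2 vertices have odd degree: {2, 5}; Eulerian circuit requires 0)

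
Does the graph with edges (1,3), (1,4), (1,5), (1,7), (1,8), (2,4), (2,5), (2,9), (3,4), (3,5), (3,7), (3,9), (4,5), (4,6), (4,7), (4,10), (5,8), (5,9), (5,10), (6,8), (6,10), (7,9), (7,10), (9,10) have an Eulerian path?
No (10 vertices have odd degree: {1, 2, 3, 4, 5, 6, 7, 8, 9, 10}; Eulerian path requires 0 or 2)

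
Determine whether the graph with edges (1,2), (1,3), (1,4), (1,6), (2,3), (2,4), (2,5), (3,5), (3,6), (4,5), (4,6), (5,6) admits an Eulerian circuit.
Yes (the graph is connected and all 6 vertices have even degree)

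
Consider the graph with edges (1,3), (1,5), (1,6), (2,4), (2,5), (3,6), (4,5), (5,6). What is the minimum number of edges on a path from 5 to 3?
2 (path: 5 -> 1 -> 3, 2 edges)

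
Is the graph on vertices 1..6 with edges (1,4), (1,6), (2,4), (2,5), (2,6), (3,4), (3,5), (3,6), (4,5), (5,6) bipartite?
No (odd cycle of length 3: 3 -> 4 -> 5 -> 3)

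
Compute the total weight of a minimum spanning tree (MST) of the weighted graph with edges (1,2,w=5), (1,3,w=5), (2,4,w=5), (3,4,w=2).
12 (MST edges: (1,2,w=5), (1,3,w=5), (3,4,w=2); sum of weights 5 + 5 + 2 = 12)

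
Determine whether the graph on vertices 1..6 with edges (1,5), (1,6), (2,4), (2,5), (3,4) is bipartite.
Yes. Partition: {1, 2, 3}, {4, 5, 6}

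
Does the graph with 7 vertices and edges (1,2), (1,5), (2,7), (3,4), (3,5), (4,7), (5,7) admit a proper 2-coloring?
Yes. Partition: {1, 3, 6, 7}, {2, 4, 5}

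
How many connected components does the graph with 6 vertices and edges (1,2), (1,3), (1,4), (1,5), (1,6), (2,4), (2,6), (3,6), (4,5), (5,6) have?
1 (components: {1, 2, 3, 4, 5, 6})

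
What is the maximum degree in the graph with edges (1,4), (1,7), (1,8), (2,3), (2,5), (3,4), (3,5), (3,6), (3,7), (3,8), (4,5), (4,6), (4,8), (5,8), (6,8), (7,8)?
6 (attained at vertices 3, 8)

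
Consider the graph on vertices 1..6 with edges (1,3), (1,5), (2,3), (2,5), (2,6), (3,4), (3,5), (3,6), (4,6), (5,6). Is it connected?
Yes (BFS from 1 visits [1, 3, 5, 2, 4, 6] — all 6 vertices reached)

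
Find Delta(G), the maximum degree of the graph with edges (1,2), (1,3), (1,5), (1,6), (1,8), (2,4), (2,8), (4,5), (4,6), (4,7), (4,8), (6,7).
5 (attained at vertices 1, 4)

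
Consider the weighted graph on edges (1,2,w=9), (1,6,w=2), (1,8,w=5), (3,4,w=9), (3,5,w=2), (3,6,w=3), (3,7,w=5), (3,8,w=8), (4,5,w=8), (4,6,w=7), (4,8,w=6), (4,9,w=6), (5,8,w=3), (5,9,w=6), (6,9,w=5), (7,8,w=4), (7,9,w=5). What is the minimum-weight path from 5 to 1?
7 (path: 5 -> 3 -> 6 -> 1; weights 2 + 3 + 2 = 7)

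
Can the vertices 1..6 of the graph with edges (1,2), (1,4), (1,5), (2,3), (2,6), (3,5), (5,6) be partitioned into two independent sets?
Yes. Partition: {1, 3, 6}, {2, 4, 5}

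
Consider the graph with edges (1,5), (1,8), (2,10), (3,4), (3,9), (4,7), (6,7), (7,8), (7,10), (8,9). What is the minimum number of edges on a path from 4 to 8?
2 (path: 4 -> 7 -> 8, 2 edges)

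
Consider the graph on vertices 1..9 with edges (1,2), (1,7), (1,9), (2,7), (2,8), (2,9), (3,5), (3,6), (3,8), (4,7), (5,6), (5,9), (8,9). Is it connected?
Yes (BFS from 1 visits [1, 2, 7, 9, 8, 4, 5, 3, 6] — all 9 vertices reached)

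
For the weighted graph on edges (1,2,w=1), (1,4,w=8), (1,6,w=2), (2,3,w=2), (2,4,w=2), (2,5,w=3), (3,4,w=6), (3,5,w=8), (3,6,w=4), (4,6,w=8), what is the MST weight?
10 (MST edges: (1,2,w=1), (1,6,w=2), (2,3,w=2), (2,4,w=2), (2,5,w=3); sum of weights 1 + 2 + 2 + 2 + 3 = 10)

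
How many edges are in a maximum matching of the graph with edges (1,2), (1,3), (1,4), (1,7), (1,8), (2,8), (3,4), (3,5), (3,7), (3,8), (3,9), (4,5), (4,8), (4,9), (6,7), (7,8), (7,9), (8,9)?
4 (matching: (1,4), (3,5), (6,7), (8,9); upper bound floor(n/2) = floor(9/2) = 4)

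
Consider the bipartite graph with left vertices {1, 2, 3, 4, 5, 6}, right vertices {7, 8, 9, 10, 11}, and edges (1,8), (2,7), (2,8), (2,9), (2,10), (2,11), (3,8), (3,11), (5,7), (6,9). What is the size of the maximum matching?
5 (matching: (1,8), (2,10), (3,11), (5,7), (6,9); upper bound min(|L|,|R|) = min(6,5) = 5)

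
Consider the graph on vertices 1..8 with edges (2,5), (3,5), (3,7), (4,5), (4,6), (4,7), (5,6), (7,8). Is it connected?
No, it has 2 components: {1}, {2, 3, 4, 5, 6, 7, 8}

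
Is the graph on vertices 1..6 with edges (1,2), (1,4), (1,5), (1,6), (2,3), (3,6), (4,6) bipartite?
No (odd cycle of length 3: 6 -> 1 -> 4 -> 6)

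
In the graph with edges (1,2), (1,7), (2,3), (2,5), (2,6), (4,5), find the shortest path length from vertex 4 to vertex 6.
3 (path: 4 -> 5 -> 2 -> 6, 3 edges)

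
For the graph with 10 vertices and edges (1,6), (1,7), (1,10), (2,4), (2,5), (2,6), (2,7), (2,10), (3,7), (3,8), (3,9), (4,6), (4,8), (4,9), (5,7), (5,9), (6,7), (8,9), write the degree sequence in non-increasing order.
[5, 5, 4, 4, 4, 3, 3, 3, 3, 2] (degrees: deg(1)=3, deg(2)=5, deg(3)=3, deg(4)=4, deg(5)=3, deg(6)=4, deg(7)=5, deg(8)=3, deg(9)=4, deg(10)=2)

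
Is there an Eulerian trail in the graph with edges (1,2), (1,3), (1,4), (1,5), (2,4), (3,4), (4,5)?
Yes — and in fact it has an Eulerian circuit (the graph is connected and all 5 vertices have even degree)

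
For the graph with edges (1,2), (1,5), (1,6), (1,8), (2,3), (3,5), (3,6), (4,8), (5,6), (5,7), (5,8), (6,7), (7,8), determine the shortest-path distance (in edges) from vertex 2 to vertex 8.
2 (path: 2 -> 1 -> 8, 2 edges)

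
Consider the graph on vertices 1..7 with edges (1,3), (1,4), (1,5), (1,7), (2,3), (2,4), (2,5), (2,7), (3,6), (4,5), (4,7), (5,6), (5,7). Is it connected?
Yes (BFS from 1 visits [1, 3, 4, 5, 7, 2, 6] — all 7 vertices reached)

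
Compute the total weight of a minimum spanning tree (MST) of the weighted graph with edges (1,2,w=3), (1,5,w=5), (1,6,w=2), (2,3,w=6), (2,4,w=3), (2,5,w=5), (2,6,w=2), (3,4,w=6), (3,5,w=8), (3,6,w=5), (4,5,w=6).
17 (MST edges: (1,5,w=5), (1,6,w=2), (2,4,w=3), (2,6,w=2), (3,6,w=5); sum of weights 5 + 2 + 3 + 2 + 5 = 17)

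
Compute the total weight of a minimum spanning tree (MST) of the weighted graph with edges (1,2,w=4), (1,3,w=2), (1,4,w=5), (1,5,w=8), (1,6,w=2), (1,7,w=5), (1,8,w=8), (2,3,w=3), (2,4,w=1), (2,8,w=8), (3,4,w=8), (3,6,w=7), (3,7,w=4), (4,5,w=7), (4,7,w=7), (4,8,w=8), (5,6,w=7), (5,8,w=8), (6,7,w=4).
27 (MST edges: (1,3,w=2), (1,6,w=2), (1,8,w=8), (2,3,w=3), (2,4,w=1), (3,7,w=4), (4,5,w=7); sum of weights 2 + 2 + 8 + 3 + 1 + 4 + 7 = 27)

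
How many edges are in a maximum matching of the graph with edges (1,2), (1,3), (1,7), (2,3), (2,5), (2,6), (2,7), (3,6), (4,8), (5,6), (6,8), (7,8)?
4 (matching: (1,7), (2,5), (3,6), (4,8); upper bound floor(n/2) = floor(8/2) = 4)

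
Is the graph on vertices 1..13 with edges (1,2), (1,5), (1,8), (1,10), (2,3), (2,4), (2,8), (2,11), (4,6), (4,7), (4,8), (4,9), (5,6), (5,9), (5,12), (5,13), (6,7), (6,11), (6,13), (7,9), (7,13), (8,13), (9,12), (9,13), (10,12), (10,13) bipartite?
No (odd cycle of length 3: 8 -> 1 -> 2 -> 8)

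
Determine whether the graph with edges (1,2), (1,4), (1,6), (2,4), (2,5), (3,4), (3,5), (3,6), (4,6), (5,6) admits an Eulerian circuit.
No (4 vertices have odd degree: {1, 2, 3, 5}; Eulerian circuit requires 0)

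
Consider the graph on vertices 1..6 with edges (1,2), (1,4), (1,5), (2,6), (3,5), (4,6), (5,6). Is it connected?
Yes (BFS from 1 visits [1, 2, 4, 5, 6, 3] — all 6 vertices reached)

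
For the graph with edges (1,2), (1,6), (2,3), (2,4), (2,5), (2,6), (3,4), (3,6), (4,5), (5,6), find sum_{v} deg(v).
20 (handshake: sum of degrees = 2|E| = 2 x 10 = 20)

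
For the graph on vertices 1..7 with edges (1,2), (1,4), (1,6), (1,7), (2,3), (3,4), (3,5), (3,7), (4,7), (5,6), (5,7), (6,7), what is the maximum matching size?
3 (matching: (1,4), (3,5), (6,7); upper bound floor(n/2) = floor(7/2) = 3)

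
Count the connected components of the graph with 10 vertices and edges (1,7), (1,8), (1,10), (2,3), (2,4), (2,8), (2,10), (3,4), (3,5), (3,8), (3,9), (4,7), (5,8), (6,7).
1 (components: {1, 2, 3, 4, 5, 6, 7, 8, 9, 10})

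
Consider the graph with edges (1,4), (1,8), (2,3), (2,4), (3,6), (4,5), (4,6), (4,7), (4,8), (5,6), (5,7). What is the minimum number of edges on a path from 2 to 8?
2 (path: 2 -> 4 -> 8, 2 edges)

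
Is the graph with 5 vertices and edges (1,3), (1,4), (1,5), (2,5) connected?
Yes (BFS from 1 visits [1, 3, 4, 5, 2] — all 5 vertices reached)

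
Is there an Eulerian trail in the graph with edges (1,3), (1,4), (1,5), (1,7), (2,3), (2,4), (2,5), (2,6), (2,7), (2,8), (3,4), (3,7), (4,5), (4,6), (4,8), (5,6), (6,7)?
Yes — and in fact it has an Eulerian circuit (the graph is connected and all 8 vertices have even degree)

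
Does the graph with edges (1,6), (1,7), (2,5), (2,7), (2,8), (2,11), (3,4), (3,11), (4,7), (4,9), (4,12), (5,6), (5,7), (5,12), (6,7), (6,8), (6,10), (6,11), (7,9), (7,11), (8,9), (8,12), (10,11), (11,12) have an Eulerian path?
Yes (the graph is connected and exactly 2 vertices have odd degree: {7, 9}; any Eulerian path must start and end at those)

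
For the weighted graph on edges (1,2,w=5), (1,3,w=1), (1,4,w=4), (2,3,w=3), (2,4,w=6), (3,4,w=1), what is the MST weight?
5 (MST edges: (1,3,w=1), (2,3,w=3), (3,4,w=1); sum of weights 1 + 3 + 1 = 5)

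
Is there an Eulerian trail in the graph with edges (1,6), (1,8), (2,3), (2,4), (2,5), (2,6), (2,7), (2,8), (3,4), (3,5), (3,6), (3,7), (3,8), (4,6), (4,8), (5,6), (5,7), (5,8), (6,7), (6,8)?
Yes (the graph is connected and exactly 2 vertices have odd degree: {5, 6}; any Eulerian path must start and end at those)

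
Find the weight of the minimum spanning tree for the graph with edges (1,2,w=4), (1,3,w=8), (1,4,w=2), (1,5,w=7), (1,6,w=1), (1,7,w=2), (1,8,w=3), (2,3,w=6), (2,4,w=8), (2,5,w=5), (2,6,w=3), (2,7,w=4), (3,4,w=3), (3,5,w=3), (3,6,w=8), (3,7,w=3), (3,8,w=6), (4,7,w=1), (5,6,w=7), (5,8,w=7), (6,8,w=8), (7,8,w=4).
16 (MST edges: (1,4,w=2), (1,6,w=1), (1,8,w=3), (2,6,w=3), (3,4,w=3), (3,5,w=3), (4,7,w=1); sum of weights 2 + 1 + 3 + 3 + 3 + 3 + 1 = 16)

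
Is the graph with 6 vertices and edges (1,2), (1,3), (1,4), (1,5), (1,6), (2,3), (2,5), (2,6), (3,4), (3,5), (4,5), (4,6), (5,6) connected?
Yes (BFS from 1 visits [1, 2, 3, 4, 5, 6] — all 6 vertices reached)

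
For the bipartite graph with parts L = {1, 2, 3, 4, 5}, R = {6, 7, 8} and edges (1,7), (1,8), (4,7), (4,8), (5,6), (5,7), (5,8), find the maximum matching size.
3 (matching: (1,8), (4,7), (5,6); upper bound min(|L|,|R|) = min(5,3) = 3)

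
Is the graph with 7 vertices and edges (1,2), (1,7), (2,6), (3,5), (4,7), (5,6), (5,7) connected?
Yes (BFS from 1 visits [1, 2, 7, 6, 4, 5, 3] — all 7 vertices reached)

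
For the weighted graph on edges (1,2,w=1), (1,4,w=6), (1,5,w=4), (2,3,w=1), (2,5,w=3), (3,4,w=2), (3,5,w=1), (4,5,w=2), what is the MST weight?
5 (MST edges: (1,2,w=1), (2,3,w=1), (3,4,w=2), (3,5,w=1); sum of weights 1 + 1 + 2 + 1 = 5)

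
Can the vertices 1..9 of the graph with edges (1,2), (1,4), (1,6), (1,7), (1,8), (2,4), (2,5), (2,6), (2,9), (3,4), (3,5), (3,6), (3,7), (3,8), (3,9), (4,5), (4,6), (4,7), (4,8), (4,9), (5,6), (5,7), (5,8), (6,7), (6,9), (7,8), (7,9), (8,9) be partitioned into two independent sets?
No (odd cycle of length 3: 4 -> 1 -> 2 -> 4)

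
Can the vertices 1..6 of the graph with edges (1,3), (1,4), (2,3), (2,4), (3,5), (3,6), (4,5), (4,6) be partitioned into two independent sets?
Yes. Partition: {1, 2, 5, 6}, {3, 4}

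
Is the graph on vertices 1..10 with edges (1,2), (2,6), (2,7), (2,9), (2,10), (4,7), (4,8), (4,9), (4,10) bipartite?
Yes. Partition: {1, 3, 5, 6, 7, 8, 9, 10}, {2, 4}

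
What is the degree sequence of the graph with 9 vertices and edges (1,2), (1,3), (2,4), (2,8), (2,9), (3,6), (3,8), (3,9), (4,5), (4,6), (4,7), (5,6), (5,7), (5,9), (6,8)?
[4, 4, 4, 4, 4, 3, 3, 2, 2] (degrees: deg(1)=2, deg(2)=4, deg(3)=4, deg(4)=4, deg(5)=4, deg(6)=4, deg(7)=2, deg(8)=3, deg(9)=3)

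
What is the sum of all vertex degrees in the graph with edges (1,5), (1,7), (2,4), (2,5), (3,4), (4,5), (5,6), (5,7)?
16 (handshake: sum of degrees = 2|E| = 2 x 8 = 16)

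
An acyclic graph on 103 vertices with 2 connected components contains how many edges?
101 (Each of the 2 component trees on V_i vertices has V_i - 1 edges; summing gives V - C = 103 - 2 = 101)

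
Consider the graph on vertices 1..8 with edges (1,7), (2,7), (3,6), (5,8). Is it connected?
No, it has 4 components: {1, 2, 7}, {3, 6}, {4}, {5, 8}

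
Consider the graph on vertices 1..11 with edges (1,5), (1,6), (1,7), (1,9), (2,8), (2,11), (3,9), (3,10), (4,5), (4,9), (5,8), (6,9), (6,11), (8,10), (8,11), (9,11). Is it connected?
Yes (BFS from 1 visits [1, 5, 6, 7, 9, 4, 8, 11, 3, 2, 10] — all 11 vertices reached)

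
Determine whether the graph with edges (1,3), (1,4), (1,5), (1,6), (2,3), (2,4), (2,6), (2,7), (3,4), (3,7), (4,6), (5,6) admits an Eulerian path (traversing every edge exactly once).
Yes — and in fact it has an Eulerian circuit (the graph is connected and all 7 vertices have even degree)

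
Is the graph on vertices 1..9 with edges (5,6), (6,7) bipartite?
Yes. Partition: {1, 2, 3, 4, 5, 7, 8, 9}, {6}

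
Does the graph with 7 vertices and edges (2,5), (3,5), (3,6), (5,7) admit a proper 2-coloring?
Yes. Partition: {1, 2, 3, 4, 7}, {5, 6}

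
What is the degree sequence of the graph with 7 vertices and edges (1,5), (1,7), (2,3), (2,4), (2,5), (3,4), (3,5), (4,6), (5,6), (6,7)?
[4, 3, 3, 3, 3, 2, 2] (degrees: deg(1)=2, deg(2)=3, deg(3)=3, deg(4)=3, deg(5)=4, deg(6)=3, deg(7)=2)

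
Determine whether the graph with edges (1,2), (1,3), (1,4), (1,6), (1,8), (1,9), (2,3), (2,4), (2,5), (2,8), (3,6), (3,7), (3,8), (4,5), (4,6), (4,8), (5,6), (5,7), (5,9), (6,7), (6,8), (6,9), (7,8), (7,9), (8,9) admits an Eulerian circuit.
No (8 vertices have odd degree: {2, 3, 4, 5, 6, 7, 8, 9}; Eulerian circuit requires 0)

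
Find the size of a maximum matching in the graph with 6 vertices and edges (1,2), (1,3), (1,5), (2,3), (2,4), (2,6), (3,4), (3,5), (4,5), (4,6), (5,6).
3 (matching: (1,3), (2,4), (5,6); upper bound floor(n/2) = floor(6/2) = 3)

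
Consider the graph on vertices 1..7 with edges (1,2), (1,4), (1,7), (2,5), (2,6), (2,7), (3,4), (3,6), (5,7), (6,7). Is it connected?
Yes (BFS from 1 visits [1, 2, 4, 7, 5, 6, 3] — all 7 vertices reached)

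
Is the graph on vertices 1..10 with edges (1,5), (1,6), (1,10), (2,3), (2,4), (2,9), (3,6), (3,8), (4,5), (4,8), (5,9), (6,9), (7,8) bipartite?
Yes. Partition: {1, 3, 4, 7, 9}, {2, 5, 6, 8, 10}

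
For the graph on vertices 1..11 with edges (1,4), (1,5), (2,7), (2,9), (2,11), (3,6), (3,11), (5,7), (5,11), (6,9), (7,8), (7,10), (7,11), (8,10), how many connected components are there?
1 (components: {1, 2, 3, 4, 5, 6, 7, 8, 9, 10, 11})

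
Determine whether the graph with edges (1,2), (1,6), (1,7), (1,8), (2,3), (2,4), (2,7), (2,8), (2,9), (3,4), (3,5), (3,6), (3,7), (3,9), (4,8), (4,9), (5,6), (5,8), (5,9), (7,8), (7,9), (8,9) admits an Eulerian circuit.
No (2 vertices have odd degree: {6, 7}; Eulerian circuit requires 0)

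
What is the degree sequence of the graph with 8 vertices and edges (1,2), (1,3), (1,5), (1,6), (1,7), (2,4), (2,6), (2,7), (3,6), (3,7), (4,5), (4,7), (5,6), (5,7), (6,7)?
[6, 5, 5, 4, 4, 3, 3, 0] (degrees: deg(1)=5, deg(2)=4, deg(3)=3, deg(4)=3, deg(5)=4, deg(6)=5, deg(7)=6, deg(8)=0)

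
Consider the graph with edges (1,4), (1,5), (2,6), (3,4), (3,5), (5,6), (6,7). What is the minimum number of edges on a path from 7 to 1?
3 (path: 7 -> 6 -> 5 -> 1, 3 edges)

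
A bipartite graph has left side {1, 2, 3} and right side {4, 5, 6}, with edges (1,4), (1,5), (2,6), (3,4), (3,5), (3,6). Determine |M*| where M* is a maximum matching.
3 (matching: (1,5), (2,6), (3,4); upper bound min(|L|,|R|) = min(3,3) = 3)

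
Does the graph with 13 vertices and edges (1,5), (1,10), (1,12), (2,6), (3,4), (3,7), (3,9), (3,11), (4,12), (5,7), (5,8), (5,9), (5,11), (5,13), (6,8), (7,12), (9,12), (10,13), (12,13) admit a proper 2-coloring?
Yes. Partition: {1, 2, 4, 7, 8, 9, 11, 13}, {3, 5, 6, 10, 12}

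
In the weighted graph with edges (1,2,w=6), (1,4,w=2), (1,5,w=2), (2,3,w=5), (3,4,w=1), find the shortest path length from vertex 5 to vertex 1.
2 (path: 5 -> 1; weights 2 = 2)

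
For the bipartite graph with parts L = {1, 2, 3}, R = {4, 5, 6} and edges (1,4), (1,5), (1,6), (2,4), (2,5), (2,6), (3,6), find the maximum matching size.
3 (matching: (1,4), (2,5), (3,6); upper bound min(|L|,|R|) = min(3,3) = 3)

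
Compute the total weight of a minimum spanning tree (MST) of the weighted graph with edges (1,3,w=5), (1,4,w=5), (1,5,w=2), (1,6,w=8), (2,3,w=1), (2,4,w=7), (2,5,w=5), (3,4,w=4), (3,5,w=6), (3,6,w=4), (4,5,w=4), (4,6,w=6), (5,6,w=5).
15 (MST edges: (1,5,w=2), (2,3,w=1), (3,4,w=4), (3,6,w=4), (4,5,w=4); sum of weights 2 + 1 + 4 + 4 + 4 = 15)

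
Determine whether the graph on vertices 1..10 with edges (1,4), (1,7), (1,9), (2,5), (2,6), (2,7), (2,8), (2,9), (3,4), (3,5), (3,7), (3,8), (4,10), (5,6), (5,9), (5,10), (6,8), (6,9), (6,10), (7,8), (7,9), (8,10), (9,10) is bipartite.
No (odd cycle of length 3: 7 -> 1 -> 9 -> 7)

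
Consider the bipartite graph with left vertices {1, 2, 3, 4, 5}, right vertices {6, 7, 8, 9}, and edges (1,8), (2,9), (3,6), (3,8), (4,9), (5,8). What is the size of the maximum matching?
3 (matching: (1,8), (2,9), (3,6); upper bound min(|L|,|R|) = min(5,4) = 4)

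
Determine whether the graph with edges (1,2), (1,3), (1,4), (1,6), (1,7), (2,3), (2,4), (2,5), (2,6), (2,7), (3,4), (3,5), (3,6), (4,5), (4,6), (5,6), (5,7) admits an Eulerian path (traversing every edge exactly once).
No (6 vertices have odd degree: {1, 3, 4, 5, 6, 7}; Eulerian path requires 0 or 2)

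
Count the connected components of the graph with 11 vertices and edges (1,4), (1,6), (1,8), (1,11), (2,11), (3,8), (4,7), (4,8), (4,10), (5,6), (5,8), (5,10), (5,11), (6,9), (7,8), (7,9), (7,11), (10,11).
1 (components: {1, 2, 3, 4, 5, 6, 7, 8, 9, 10, 11})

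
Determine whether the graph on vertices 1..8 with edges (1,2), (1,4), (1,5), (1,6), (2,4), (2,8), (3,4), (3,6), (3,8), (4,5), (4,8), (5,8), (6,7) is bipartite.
No (odd cycle of length 3: 5 -> 1 -> 4 -> 5)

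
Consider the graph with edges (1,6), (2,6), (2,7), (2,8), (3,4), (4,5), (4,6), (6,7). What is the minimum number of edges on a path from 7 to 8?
2 (path: 7 -> 2 -> 8, 2 edges)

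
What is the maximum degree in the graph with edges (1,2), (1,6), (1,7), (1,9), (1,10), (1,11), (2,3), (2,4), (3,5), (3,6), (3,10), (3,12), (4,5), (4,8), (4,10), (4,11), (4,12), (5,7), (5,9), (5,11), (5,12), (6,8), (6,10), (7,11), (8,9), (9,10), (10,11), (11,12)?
6 (attained at vertices 1, 4, 5, 10, 11)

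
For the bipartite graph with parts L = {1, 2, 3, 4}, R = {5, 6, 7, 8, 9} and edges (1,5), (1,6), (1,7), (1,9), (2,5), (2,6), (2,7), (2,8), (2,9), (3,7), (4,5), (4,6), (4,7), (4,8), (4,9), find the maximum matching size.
4 (matching: (1,9), (2,8), (3,7), (4,6); upper bound min(|L|,|R|) = min(4,5) = 4)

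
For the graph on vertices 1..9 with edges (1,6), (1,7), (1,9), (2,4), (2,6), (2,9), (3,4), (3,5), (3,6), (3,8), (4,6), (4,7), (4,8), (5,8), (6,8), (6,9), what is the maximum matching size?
4 (matching: (1,6), (2,9), (3,8), (4,7); upper bound floor(n/2) = floor(9/2) = 4)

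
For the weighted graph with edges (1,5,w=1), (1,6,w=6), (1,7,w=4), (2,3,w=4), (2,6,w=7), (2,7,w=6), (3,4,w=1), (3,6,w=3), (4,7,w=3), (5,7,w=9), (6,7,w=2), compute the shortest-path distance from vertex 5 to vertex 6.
7 (path: 5 -> 1 -> 6; weights 1 + 6 = 7)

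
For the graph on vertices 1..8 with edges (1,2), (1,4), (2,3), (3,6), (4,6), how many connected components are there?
4 (components: {1, 2, 3, 4, 6}, {5}, {7}, {8})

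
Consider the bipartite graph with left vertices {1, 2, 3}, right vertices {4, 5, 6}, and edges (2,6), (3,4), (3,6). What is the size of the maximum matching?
2 (matching: (2,6), (3,4); upper bound min(|L|,|R|) = min(3,3) = 3)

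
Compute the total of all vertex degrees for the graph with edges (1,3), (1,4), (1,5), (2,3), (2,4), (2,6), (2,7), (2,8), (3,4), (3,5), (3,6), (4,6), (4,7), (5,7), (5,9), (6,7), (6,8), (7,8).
36 (handshake: sum of degrees = 2|E| = 2 x 18 = 36)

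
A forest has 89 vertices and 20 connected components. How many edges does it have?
69 (Each of the 20 component trees on V_i vertices has V_i - 1 edges; summing gives V - C = 89 - 20 = 69)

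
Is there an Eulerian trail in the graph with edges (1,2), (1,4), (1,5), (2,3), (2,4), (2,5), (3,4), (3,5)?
No (4 vertices have odd degree: {1, 3, 4, 5}; Eulerian path requires 0 or 2)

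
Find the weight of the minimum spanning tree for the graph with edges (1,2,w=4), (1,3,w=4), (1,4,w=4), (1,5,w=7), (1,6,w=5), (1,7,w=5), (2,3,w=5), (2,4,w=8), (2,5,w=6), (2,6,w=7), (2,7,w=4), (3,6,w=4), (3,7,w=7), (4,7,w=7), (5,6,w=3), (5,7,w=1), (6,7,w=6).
20 (MST edges: (1,2,w=4), (1,3,w=4), (1,4,w=4), (2,7,w=4), (5,6,w=3), (5,7,w=1); sum of weights 4 + 4 + 4 + 4 + 3 + 1 = 20)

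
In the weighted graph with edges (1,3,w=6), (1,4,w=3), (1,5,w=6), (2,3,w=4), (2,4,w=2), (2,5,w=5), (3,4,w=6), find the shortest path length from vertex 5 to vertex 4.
7 (path: 5 -> 2 -> 4; weights 5 + 2 = 7)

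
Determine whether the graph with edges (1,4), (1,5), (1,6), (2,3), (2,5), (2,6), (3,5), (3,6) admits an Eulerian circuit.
No (6 vertices have odd degree: {1, 2, 3, 4, 5, 6}; Eulerian circuit requires 0)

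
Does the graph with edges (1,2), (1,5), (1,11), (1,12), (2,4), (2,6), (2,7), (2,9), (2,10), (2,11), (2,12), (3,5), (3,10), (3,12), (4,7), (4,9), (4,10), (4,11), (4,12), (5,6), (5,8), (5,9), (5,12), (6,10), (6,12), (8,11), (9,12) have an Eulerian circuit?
No (2 vertices have odd degree: {3, 12}; Eulerian circuit requires 0)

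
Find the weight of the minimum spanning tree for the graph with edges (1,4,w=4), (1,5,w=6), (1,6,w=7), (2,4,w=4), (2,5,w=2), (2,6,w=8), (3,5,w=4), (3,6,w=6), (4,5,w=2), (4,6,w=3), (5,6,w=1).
13 (MST edges: (1,4,w=4), (2,5,w=2), (3,5,w=4), (4,5,w=2), (5,6,w=1); sum of weights 4 + 2 + 4 + 2 + 1 = 13)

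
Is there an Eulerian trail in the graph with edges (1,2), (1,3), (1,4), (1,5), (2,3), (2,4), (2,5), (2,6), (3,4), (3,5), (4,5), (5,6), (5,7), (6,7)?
Yes (the graph is connected and exactly 2 vertices have odd degree: {2, 6}; any Eulerian path must start and end at those)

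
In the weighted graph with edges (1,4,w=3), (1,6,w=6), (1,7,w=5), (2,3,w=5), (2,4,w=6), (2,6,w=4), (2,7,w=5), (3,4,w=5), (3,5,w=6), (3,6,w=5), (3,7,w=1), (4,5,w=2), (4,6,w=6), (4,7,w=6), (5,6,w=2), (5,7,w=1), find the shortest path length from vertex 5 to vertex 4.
2 (path: 5 -> 4; weights 2 = 2)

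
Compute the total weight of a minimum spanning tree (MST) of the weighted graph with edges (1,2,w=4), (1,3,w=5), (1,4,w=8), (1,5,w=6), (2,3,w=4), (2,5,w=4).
20 (MST edges: (1,2,w=4), (1,4,w=8), (2,3,w=4), (2,5,w=4); sum of weights 4 + 8 + 4 + 4 = 20)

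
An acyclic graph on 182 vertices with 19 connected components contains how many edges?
163 (Each of the 19 component trees on V_i vertices has V_i - 1 edges; summing gives V - C = 182 - 19 = 163)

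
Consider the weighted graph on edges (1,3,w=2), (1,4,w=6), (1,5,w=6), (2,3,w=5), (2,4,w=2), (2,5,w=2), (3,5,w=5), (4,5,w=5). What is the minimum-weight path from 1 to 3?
2 (path: 1 -> 3; weights 2 = 2)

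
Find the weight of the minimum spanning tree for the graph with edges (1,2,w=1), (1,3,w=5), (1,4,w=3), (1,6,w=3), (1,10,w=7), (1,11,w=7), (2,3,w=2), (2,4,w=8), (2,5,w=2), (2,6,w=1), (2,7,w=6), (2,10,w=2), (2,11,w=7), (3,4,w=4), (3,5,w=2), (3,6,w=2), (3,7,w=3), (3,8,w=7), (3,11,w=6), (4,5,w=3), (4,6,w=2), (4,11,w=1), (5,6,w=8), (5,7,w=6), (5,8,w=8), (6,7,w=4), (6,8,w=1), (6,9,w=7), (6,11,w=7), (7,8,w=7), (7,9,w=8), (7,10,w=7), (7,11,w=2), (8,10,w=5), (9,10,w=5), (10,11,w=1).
18 (MST edges: (1,2,w=1), (2,3,w=2), (2,5,w=2), (2,6,w=1), (2,10,w=2), (4,11,w=1), (6,8,w=1), (7,11,w=2), (9,10,w=5), (10,11,w=1); sum of weights 1 + 2 + 2 + 1 + 2 + 1 + 1 + 2 + 5 + 1 = 18)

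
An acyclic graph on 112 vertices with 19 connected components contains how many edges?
93 (Each of the 19 component trees on V_i vertices has V_i - 1 edges; summing gives V - C = 112 - 19 = 93)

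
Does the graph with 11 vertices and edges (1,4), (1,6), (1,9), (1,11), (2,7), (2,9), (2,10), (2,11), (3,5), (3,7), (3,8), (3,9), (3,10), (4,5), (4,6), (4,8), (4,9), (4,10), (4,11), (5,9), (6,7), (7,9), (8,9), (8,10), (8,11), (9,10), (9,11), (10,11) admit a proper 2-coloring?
No (odd cycle of length 3: 4 -> 1 -> 6 -> 4)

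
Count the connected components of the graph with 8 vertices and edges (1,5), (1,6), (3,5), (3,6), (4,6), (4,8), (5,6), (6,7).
2 (components: {1, 3, 4, 5, 6, 7, 8}, {2})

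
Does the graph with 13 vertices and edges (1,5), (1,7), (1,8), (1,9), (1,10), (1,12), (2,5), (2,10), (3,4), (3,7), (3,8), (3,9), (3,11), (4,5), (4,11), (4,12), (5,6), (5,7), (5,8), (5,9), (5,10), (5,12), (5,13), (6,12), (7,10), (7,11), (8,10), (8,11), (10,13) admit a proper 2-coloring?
No (odd cycle of length 3: 10 -> 1 -> 5 -> 10)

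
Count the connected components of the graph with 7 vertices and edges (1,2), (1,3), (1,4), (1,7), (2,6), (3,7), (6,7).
2 (components: {1, 2, 3, 4, 6, 7}, {5})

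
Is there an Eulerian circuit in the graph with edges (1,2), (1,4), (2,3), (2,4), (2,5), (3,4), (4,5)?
Yes (the graph is connected and all 5 vertices have even degree)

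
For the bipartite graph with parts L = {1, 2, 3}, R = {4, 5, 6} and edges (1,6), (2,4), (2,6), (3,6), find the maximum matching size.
2 (matching: (1,6), (2,4); upper bound min(|L|,|R|) = min(3,3) = 3)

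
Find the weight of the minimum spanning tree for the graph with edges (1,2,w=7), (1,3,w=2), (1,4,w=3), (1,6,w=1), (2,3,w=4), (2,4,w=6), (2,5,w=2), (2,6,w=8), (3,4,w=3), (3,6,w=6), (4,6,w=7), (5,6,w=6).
12 (MST edges: (1,3,w=2), (1,4,w=3), (1,6,w=1), (2,3,w=4), (2,5,w=2); sum of weights 2 + 3 + 1 + 4 + 2 = 12)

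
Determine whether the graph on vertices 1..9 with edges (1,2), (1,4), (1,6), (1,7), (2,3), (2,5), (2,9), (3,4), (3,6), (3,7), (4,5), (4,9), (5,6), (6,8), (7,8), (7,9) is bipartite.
Yes. Partition: {1, 3, 5, 8, 9}, {2, 4, 6, 7}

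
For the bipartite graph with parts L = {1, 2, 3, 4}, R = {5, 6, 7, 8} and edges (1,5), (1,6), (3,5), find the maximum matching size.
2 (matching: (1,6), (3,5); upper bound min(|L|,|R|) = min(4,4) = 4)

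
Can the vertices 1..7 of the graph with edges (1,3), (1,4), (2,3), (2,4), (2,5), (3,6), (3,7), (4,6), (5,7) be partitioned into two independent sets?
Yes. Partition: {1, 2, 6, 7}, {3, 4, 5}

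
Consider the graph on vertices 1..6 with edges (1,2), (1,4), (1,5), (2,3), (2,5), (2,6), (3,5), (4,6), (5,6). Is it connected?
Yes (BFS from 1 visits [1, 2, 4, 5, 3, 6] — all 6 vertices reached)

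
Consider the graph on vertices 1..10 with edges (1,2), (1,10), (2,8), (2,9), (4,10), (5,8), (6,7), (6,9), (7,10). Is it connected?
No, it has 2 components: {1, 2, 4, 5, 6, 7, 8, 9, 10}, {3}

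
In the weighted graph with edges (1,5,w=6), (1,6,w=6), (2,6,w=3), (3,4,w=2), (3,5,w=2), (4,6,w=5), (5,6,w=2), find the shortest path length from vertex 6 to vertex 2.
3 (path: 6 -> 2; weights 3 = 3)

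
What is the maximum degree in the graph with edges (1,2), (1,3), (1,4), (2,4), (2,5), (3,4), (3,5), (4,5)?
4 (attained at vertex 4)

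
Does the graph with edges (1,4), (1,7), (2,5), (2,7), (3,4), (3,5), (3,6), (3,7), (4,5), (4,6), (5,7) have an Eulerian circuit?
Yes (the graph is connected and all 7 vertices have even degree)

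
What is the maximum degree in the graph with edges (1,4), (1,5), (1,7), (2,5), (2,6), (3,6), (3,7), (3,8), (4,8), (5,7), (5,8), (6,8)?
4 (attained at vertices 5, 8)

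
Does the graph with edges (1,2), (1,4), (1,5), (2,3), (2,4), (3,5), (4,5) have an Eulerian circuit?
No (4 vertices have odd degree: {1, 2, 4, 5}; Eulerian circuit requires 0)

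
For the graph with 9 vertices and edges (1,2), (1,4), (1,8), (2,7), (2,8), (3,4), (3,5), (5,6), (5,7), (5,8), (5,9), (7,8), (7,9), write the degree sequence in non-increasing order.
[5, 4, 4, 3, 3, 2, 2, 2, 1] (degrees: deg(1)=3, deg(2)=3, deg(3)=2, deg(4)=2, deg(5)=5, deg(6)=1, deg(7)=4, deg(8)=4, deg(9)=2)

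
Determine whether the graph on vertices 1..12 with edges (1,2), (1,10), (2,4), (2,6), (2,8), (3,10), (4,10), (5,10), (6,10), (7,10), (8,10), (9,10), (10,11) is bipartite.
Yes. Partition: {1, 3, 4, 5, 6, 7, 8, 9, 11, 12}, {2, 10}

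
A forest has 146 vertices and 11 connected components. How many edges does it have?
135 (Each of the 11 component trees on V_i vertices has V_i - 1 edges; summing gives V - C = 146 - 11 = 135)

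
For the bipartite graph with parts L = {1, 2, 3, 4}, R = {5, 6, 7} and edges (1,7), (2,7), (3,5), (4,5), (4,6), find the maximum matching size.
3 (matching: (1,7), (3,5), (4,6); upper bound min(|L|,|R|) = min(4,3) = 3)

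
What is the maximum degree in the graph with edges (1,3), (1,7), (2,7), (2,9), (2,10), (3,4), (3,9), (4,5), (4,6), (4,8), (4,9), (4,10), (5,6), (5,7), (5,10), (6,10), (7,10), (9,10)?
6 (attained at vertices 4, 10)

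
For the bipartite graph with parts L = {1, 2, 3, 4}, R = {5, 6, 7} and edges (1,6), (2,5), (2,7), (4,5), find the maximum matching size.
3 (matching: (1,6), (2,7), (4,5); upper bound min(|L|,|R|) = min(4,3) = 3)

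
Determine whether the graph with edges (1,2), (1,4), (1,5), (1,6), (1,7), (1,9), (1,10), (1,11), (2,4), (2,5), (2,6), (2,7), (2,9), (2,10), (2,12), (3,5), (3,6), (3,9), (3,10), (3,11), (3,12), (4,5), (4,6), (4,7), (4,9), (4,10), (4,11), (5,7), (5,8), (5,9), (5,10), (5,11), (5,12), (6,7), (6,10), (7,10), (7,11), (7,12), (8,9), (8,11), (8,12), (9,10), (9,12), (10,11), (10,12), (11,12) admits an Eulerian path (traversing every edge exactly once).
Yes — and in fact it has an Eulerian circuit (the graph is connected and all 12 vertices have even degree)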